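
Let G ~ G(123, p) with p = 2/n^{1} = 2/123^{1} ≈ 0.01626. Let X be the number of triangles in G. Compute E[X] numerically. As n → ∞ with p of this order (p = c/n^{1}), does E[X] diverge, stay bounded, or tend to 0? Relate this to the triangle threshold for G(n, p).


Number of potential triangles: C(123, 3) = 302621.
Each occurs with probability p³ ≈ (0.01626)³ ≈ 4.2990713e-06.
By linearity: E[X] = C(123, 3)·p³ ≈ 302621 · 4.2990713e-06 ≈ 1.30099.
Here α = 1, so p = 2/n is exactly at the triangle threshold p ~ 1/n. Asymptotically E[X] → c³/6 = 2³/6 = 4/3 ≈ 1.33333, a bounded constant. In this regime the triangle count is asymptotically Poisson(c³/6).

E[X] ≈ 1.30099; in regime p = Θ(1/n^{1}) E[X] stays bounded (at the triangle threshold p ~ 1/n).


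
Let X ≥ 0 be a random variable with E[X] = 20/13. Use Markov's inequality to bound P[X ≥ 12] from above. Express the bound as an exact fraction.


μ = E[X] = 20/13, a = 12.
Markov: P[X ≥ 12] ≤ μ/a = (20/13)/12 = 5/39.
Numerically: ≈ 0.128.
(Since a = 12 > μ = 1.538, the bound 5/39 is < 1 and informative.)

P[X ≥ 12] ≤ 5/39 ≈ 0.128.


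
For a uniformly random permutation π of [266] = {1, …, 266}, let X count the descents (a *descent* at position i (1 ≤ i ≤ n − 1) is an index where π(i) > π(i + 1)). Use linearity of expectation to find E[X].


Write X = Σ X_I over i = 1, …, 265, with X_I the indicator of one descent.
There are 265 indicators.
For each fixed i, the pair (π(i), π(i+1)) is a uniformly random ordered pair of distinct values from {1, …, 266}; by symmetry P[π(i) > π(i+1)] = 1/2.
By linearity: E[X] = 265 · (1/2) = (266 − 1) · (1/2) = 265/2 ≈ 132.500000.

E[X] = 265/2 = 132.500000.


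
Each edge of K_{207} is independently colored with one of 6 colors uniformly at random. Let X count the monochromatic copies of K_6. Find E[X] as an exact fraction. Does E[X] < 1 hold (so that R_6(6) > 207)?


E[X] = C(207, 6) · 6^{1 − 15} = 101563230237 · 6^{−14} = 101563230237/78364164096.
As a reduced fraction: E[X] = 33854410079/26121388032 ≈ 1.296.
Is E[X] < 1? NO.
Since E[X] ≥ 1, the first-moment bound is inconclusive at n = 207; it does NOT by itself certify R_6(6) > 207.

E[X] = 33854410079/26121388032 ≈ 1.296; E[X] ≥ 1; first-moment method inconclusive here.


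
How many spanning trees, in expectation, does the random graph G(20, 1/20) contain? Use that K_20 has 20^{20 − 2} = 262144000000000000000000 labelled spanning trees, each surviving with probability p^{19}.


K_20 has 20^{20 − 2} = 262144000000000000000000 labelled spanning trees.
For each such spanning tree H, let X_H = 1 if all 19 edges of H are present in G. Then P[X_H = 1] = p^{19} = (1/20)^{19} = 1/5242880000000000000000000.
Summing the indicators: E[X] = Σ_H E[X_H] = 262144000000000000000000 · p^{19} = 262144000000000000000000 · 1/5242880000000000000000000 = 1/20.
Numerically: E[X] ≈ 0.05.

E[X] = 262144000000000000000000 · (1/20)^{19} = 1/20 ≈ 0.05.


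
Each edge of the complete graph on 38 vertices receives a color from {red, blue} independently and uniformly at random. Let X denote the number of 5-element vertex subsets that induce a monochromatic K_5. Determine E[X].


Let X = Σ_S X_S over the C(38, 5) = 501942 subsets S of size 5, where X_S = 1 if the K_5 on S is monochromatic.
For a fixed S, the K_5 on S has C(5, 2) = 10 edges. P[all 10 edges red] = (1/2)^10, and likewise for blue, so P[monochromatic] = 2·(1/2)^10 = 2^{1 − 10} = 1/512.
By linearity: E[X] = C(38, 5) · 2^{1 − 10} = 501942 · 1/512 = 250971/256.
Numerically: E[X] ≈ 980.35547.

E[X] = C(38,5)·2^(1−C(5,2)) = 250971/256 ≈ 980.35547.


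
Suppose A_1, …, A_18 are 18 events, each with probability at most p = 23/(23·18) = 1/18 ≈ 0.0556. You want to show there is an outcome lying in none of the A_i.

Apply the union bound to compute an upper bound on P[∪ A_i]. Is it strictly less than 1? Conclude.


Union bound: P[∪_{i=1}^{18} A_i] ≤ Σ_i P[A_i] ≤ 18·p = 18·(1/18) = 1.
Numerically: 1 ≈ 1.0000.
Is 1 < 1? NO.
Since the bound 1 is ≥ 1, the union bound is uninformative here; it does NOT by itself certify existence.

18·p = 1 ≈ 1.0000; existence NOT certified by the union bound.


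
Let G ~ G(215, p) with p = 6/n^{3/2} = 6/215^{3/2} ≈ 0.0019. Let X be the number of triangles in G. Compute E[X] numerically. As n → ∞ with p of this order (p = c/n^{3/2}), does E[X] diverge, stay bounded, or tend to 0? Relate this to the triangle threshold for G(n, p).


Number of potential triangles: C(215, 3) = 1633355.
Each occurs with probability p³ ≈ (0.0019)³ ≈ 6.89415e-09.
By linearity: E[X] = C(215, 3)·p³ ≈ 1633355 · 6.89415e-09 ≈ 0.011.
Since α = 3/2 > 1, p = c/n^{3/2} = o(1/n) is below the triangle threshold p ~ 1/n. Asymptotically E[X] ~ (c³/6)·n^{3(1−α)} = (6³/6)·n^{-1.5} → 0, so by Markov's inequality G has no triangles w.h.p.

E[X] ≈ 0.011; in regime p = Θ(1/n^{3/2}) E[X] tends to 0 (below the triangle threshold p ~ 1/n).


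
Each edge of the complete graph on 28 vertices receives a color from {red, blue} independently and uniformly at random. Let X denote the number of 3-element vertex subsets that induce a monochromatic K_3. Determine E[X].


Let X = Σ_S X_S over the C(28, 3) = 3276 subsets S of size 3, where X_S = 1 if the K_3 on S is monochromatic.
For a fixed S, the K_3 on S has C(3, 2) = 3 edges. P[all 3 edges red] = (1/2)^3, and likewise for blue, so P[monochromatic] = 2·(1/2)^3 = 2^{1 − 3} = 1/4.
By linearity of expectation: E[X] = C(28, 3) · 2^{1 − 3} = 3276 · 1/4 = 819.
Numerically: E[X] ≈ 819.000.

E[X] = C(28,3)·2^(1−C(3,2)) = 819 ≈ 819.000.


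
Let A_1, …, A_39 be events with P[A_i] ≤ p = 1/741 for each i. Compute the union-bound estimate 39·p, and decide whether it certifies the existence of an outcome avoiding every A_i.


Union bound: P[∪_{i=1}^{39} A_i] ≤ Σ_i P[A_i] ≤ 39·p = 39·(1/741) = 1/19.
Numerically: 1/19 ≈ 0.053.
Is 1/19 < 1? YES.
Since P[∪ A_i] ≤ 1/19 < 1, the complement has P[∩ A_i^c] ≥ 1 − 1/19 = 18/19 > 0, so some outcome avoids every A_i.

39·p = 1/19 ≈ 0.053; existence CERTIFIED by the union bound.


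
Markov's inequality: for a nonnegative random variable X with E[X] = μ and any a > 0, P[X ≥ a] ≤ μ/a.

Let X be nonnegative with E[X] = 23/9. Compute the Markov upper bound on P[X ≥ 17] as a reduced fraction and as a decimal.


μ = E[X] = 23/9, a = 17.
Markov: P[X ≥ 17] ≤ μ/a = (23/9)/17 = 23/153.
Numerically: ≈ 0.150.
(Since a = 17 > μ = 2.556, the bound 23/153 is < 1 and informative.)

P[X ≥ 17] ≤ 23/153 ≈ 0.150.


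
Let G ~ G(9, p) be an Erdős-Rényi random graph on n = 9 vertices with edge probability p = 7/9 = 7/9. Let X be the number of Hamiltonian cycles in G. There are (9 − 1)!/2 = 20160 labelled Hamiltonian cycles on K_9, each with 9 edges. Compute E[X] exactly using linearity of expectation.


K_9 has (9 − 1)!/2 = 20160 labelled Hamiltonian cycles.
For each such Hamiltonian cycle H, let X_H = 1 if all 9 edges of H are present in G. Then P[X_H = 1] = p^{9} = (7/9)^{9} = 40353607/387420489.
Summing the indicators: E[X] = Σ_H E[X_H] = 20160 · p^{9} = 20160 · 40353607/387420489 = 90392079680/43046721.
Numerically: E[X] ≈ 2.1e+03.

E[X] = 20160 · (7/9)^{9} = 90392079680/43046721 ≈ 2.1e+03.


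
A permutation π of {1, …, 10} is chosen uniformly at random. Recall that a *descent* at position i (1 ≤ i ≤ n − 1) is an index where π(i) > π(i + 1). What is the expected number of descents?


Write X = Σ X_I over i = 1, …, 9, with X_I the indicator of one descent.
There are 9 indicators.
For each fixed i, the pair (π(i), π(i+1)) is a uniformly random ordered pair of distinct values from {1, …, 10}; by symmetry P[π(i) > π(i+1)] = 1/2.
By linearity: E[X] = 9 · (1/2) = (10 − 1) · (1/2) = 9/2 ≈ 4.50000.

E[X] = 9/2 = 4.50000.


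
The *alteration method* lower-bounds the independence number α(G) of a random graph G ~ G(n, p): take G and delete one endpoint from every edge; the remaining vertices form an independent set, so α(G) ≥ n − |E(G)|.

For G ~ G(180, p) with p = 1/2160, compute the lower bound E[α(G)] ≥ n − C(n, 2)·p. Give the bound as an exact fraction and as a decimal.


E[|E(G)|] = C(180, 2)·p = 16110 · (1/2160) = 179/24.
E[α(G)] ≥ n − E[|E(G)|] = 180 − 179/24 = 4141/24.
Numerically: ≈ 172.5417.
(This is only a lower bound; the true E[α(G)] may be larger.)

E[α(G)] ≥ 4141/24 ≈ 172.5417.


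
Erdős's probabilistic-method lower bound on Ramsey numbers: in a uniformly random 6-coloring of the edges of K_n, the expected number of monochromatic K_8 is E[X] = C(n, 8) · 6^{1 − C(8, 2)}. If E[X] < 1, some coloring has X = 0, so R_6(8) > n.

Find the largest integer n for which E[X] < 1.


We need C(n, 8) · 6^{1 − 28} < 1, i.e. C(n, 8) < 6^{28 − 1} = 1023490369077469249536.
Check values of n near the boundary:
  n = 1591: C(1591, 8) = 1000427749141189953870; 1000427749141189953870 < 1023490369077469249536? YES
  n = 1592: C(1592, 8) = 1005480414540892933435; 1005480414540892933435 < 1023490369077469249536? YES
  n = 1593: C(1593, 8) = 1010555394551193970323; 1010555394551193970323 < 1023490369077469249536? YES
  n = 1594: C(1594, 8) = 1015652773590544255167; 1015652773590544255167 < 1023490369077469249536? YES
  n = 1595: C(1595, 8) = 1020772636343363633895; 1020772636343363633895 < 1023490369077469249536? YES
  n = 1596: C(1596, 8) = 1025915067760710553965; 1025915067760710553965 < 1023490369077469249536? NO
  n = 1597: C(1597, 8) = 1031080153060953275445; 1031080153060953275445 < 1023490369077469249536? NO
  n = 1598: C(1598, 8) = 1036267977730442348529; 1036267977730442348529 < 1023490369077469249536? NO
The largest n with C(n, 8) < 1023490369077469249536 is n = 1595 (where E[X] = 113419181815929292655/113721152119718805504 ≈ 0.997345). Hence R_6(8) > 1595, i.e. R_6(8) ≥ 1596.

Largest n = 1595; hence R_6(8) > 1595.


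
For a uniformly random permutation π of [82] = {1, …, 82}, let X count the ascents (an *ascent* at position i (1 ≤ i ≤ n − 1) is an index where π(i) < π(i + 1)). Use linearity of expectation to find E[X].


Write X = Σ X_I over i = 1, …, 81, with X_I the indicator of one ascent.
There are 81 indicators.
For each fixed i, the pair (π(i), π(i+1)) is a uniformly random ordered pair of distinct values from {1, …, 82}; by symmetry P[π(i) < π(i+1)] = 1/2.
By linearity: E[X] = 81 · (1/2) = (82 − 1) · (1/2) = 81/2 ≈ 40.500.

E[X] = 81/2 = 40.500.


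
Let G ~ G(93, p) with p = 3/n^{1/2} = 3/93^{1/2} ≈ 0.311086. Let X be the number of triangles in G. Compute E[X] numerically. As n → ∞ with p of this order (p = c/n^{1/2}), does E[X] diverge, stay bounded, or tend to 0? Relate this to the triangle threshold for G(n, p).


Number of potential triangles: C(93, 3) = 129766.
Each occurs with probability p³ ≈ (0.311086)³ ≈ 3.01050492e-02.
By linearity: E[X] = C(93, 3)·p³ ≈ 129766 · 3.01050492e-02 ≈ 3906.611815.
Since α = 1/2 < 1, p = c/n^{1/2} ≫ 1/n is above the triangle threshold p ~ 1/n. Asymptotically E[X] ~ (c³/6)·n^{3(1−α)} = (3³/6)·n^{1.5} → ∞; triangles are abundant w.h.p.

E[X] ≈ 3906.611815; in regime p = Θ(1/n^{1/2}) E[X] diverges (above the triangle threshold p ~ 1/n).


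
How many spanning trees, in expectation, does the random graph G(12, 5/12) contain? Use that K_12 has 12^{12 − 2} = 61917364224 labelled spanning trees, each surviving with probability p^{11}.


K_12 has 12^{12 − 2} = 61917364224 labelled spanning trees.
For each such spanning tree H, let X_H = 1 if all 11 edges of H are present in G. Then P[X_H = 1] = p^{11} = (5/12)^{11} = 48828125/743008370688.
Summing the indicators: E[X] = Σ_H E[X_H] = 61917364224 · p^{11} = 61917364224 · 48828125/743008370688 = 48828125/12.
Numerically: E[X] ≈ 4.069e+06.

E[X] = 61917364224 · (5/12)^{11} = 48828125/12 ≈ 4.069e+06.


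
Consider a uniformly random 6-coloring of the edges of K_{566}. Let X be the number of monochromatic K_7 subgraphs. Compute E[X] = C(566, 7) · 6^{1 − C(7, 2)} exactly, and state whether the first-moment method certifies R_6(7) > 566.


E[X] = C(566, 7) · 6^{1 − 21} = 3557206237959440 · 6^{−20} = 3557206237959440/3656158440062976.
As a reduced fraction: E[X] = 222325389872465/228509902503936 ≈ 0.9729.
Is E[X] < 1? YES.
Since E[X] < 1, there exists a 6-coloring of K_{566} with no monochromatic K_7; hence R_6(7) > 566.

E[X] = 222325389872465/228509902503936 ≈ 0.9729; E[X] < 1, so R_6(7) > 566.


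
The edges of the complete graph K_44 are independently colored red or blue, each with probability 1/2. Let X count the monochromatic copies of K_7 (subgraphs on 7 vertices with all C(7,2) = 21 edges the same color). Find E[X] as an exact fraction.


Let X = Σ_S X_S over the C(44, 7) = 38320568 subsets S of size 7, where X_S = 1 if the K_7 on S is monochromatic.
For a fixed S, the K_7 on S has C(7, 2) = 21 edges. P[all 21 edges red] = (1/2)^21, and likewise for blue, so P[monochromatic] = 2·(1/2)^21 = 2^{1 − 21} = 1/1048576.
By linearity: E[X] = C(44, 7) · 2^{1 − 21} = 38320568 · 1/1048576 = 4790071/131072.
Numerically: E[X] ≈ 36.54534.

E[X] = C(44,7)·2^(1−C(7,2)) = 4790071/131072 ≈ 36.54534.


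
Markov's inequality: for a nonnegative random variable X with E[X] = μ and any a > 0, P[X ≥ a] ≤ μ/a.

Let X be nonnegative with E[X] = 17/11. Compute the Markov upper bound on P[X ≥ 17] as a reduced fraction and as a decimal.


μ = E[X] = 17/11, a = 17.
Markov: P[X ≥ 17] ≤ μ/a = (17/11)/17 = 1/11.
Numerically: ≈ 0.0909.
(Since a = 17 > μ = 1.5455, the bound 1/11 is < 1 and informative.)

P[X ≥ 17] ≤ 1/11 ≈ 0.0909.


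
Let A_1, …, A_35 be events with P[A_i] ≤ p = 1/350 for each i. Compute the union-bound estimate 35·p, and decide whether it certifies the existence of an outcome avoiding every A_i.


Union bound: P[∪_{i=1}^{35} A_i] ≤ Σ_i P[A_i] ≤ 35·p = 35·(1/350) = 1/10.
Numerically: 1/10 ≈ 0.100.
Is 1/10 < 1? YES.
Since P[∪ A_i] ≤ 1/10 < 1, the complement has P[∩ A_i^c] ≥ 1 − 1/10 = 9/10 > 0, so some outcome avoids every A_i.

35·p = 1/10 ≈ 0.100; existence CERTIFIED by the union bound.


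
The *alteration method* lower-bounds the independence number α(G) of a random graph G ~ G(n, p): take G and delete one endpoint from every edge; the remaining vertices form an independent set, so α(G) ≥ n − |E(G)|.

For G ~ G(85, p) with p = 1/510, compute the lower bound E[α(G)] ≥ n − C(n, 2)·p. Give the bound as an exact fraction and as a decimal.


E[|E(G)|] = C(85, 2)·p = 3570 · (1/510) = 7.
E[α(G)] ≥ n − E[|E(G)|] = 85 − 7 = 78.
Numerically: ≈ 78.0000.
(This is only a lower bound; the true E[α(G)] may be larger.)

E[α(G)] ≥ 78 ≈ 78.0000.


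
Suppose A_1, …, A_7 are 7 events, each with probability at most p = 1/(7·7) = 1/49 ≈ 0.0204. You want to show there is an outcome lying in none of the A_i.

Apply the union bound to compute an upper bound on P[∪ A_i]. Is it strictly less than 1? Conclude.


Union bound: P[∪_{i=1}^{7} A_i] ≤ Σ_i P[A_i] ≤ 7·p = 7·(1/49) = 1/7.
Numerically: 1/7 ≈ 0.1429.
Is 1/7 < 1? YES.
Since P[∪ A_i] ≤ 1/7 < 1, the complement has P[∩ A_i^c] ≥ 1 − 1/7 = 6/7 > 0, so some outcome avoids every A_i.

7·p = 1/7 ≈ 0.1429; existence CERTIFIED by the union bound.


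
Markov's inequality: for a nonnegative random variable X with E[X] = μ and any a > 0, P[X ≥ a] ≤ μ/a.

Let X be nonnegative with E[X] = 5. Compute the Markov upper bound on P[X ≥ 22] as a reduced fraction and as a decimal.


μ = E[X] = 5, a = 22.
Markov: P[X ≥ 22] ≤ μ/a = (5)/22 = 5/22.
Numerically: ≈ 0.22727.
(Since a = 22 > μ = 5.00000, the bound 5/22 is < 1 and informative.)

P[X ≥ 22] ≤ 5/22 ≈ 0.22727.


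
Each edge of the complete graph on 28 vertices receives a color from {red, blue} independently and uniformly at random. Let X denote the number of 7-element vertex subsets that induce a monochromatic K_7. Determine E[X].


Let X = Σ_S X_S over the C(28, 7) = 1184040 subsets S of size 7, where X_S = 1 if the K_7 on S is monochromatic.
For a fixed S, the K_7 on S has C(7, 2) = 21 edges. P[all 21 edges red] = (1/2)^21, and likewise for blue, so P[monochromatic] = 2·(1/2)^21 = 2^{1 − 21} = 1/1048576.
Summing: E[X] = C(28, 7) · 2^{1 − 21} = 1184040 · 1/1048576 = 148005/131072.
Numerically: E[X] ≈ 1.1292.

E[X] = C(28,7)·2^(1−C(7,2)) = 148005/131072 ≈ 1.1292.


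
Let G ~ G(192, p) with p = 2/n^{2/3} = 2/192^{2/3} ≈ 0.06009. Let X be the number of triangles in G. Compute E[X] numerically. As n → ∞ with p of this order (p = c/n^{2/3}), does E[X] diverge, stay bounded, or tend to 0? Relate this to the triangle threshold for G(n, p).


Number of potential triangles: C(192, 3) = 1161280.
Each occurs with probability p³ ≈ (0.06009)³ ≈ 2.170139e-04.
By linearity: E[X] = C(192, 3)·p³ ≈ 1161280 · 2.170139e-04 ≈ 252.0139.
Since α = 2/3 < 1, p = c/n^{2/3} ≫ 1/n is above the triangle threshold p ~ 1/n. Asymptotically E[X] ~ (c³/6)·n^{3(1−α)} = (2³/6)·n^{1} → ∞; triangles are abundant w.h.p.

E[X] ≈ 252.0139; in regime p = Θ(1/n^{2/3}) E[X] diverges (above the triangle threshold p ~ 1/n).


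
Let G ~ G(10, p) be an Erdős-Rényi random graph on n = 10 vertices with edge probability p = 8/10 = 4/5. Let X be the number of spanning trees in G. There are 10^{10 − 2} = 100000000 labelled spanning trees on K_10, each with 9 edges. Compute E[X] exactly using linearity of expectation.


K_10 has 10^{10 − 2} = 100000000 labelled spanning trees.
For each such spanning tree H, let X_H = 1 if all 9 edges of H are present in G. Then P[X_H = 1] = p^{9} = (4/5)^{9} = 262144/1953125.
By linearity of expectation: E[X] = Σ_H E[X_H] = 100000000 · p^{9} = 100000000 · 262144/1953125 = 67108864/5.
Numerically: E[X] ≈ 1.34218e+07.

E[X] = 100000000 · (4/5)^{9} = 67108864/5 ≈ 1.34218e+07.


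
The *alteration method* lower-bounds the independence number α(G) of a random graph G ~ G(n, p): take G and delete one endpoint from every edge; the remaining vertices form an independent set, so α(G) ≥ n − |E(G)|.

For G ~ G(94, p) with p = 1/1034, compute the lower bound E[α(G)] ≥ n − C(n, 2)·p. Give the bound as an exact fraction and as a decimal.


E[|E(G)|] = C(94, 2)·p = 4371 · (1/1034) = 93/22.
E[α(G)] ≥ n − E[|E(G)|] = 94 − 93/22 = 1975/22.
Numerically: ≈ 89.772727.
(This is only a lower bound; the true E[α(G)] may be larger.)

E[α(G)] ≥ 1975/22 ≈ 89.772727.


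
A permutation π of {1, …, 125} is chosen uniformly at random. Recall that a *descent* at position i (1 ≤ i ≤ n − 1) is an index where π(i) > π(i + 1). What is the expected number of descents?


Write X = Σ X_I over i = 1, …, 124, with X_I the indicator of one descent.
There are 124 indicators.
For each fixed i, the pair (π(i), π(i+1)) is a uniformly random ordered pair of distinct values from {1, …, 125}; by symmetry P[π(i) > π(i+1)] = 1/2.
By linearity: E[X] = 124 · (1/2) = (125 − 1) · (1/2) = 62 ≈ 62.0000.

E[X] = 62 = 62.0000.


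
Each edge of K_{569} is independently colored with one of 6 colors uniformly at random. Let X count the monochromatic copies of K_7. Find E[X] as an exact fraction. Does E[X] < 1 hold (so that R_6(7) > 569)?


E[X] = C(569, 7) · 6^{1 − 21} = 3692032389858348 · 6^{−20} = 3692032389858348/3656158440062976.
As a reduced fraction: E[X] = 34185485091281/33853318889472 ≈ 1.0098119.
Is E[X] < 1? NO.
Since E[X] ≥ 1, the first-moment bound is inconclusive at n = 569; it does NOT by itself certify R_6(7) > 569.

E[X] = 34185485091281/33853318889472 ≈ 1.0098119; E[X] ≥ 1; first-moment method inconclusive here.


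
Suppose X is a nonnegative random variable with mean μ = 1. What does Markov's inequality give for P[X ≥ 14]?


μ = E[X] = 1, a = 14.
Markov: P[X ≥ 14] ≤ μ/a = (1)/14 = 1/14.
Numerically: ≈ 0.07143.
(Since a = 14 > μ = 1.00000, the bound 1/14 is < 1 and informative.)

P[X ≥ 14] ≤ 1/14 ≈ 0.07143.


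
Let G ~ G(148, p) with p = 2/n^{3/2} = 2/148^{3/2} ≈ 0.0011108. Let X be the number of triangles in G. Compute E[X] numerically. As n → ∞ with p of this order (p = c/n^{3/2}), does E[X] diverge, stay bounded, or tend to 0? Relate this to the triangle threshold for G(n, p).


Number of potential triangles: C(148, 3) = 529396.
Each occurs with probability p³ ≈ (0.0011108)³ ≈ 1.37060486e-09.
By linearity: E[X] = C(148, 3)·p³ ≈ 529396 · 1.37060486e-09 ≈ 0.000726.
Since α = 3/2 > 1, p = c/n^{3/2} = o(1/n) is below the triangle threshold p ~ 1/n. Asymptotically E[X] ~ (c³/6)·n^{3(1−α)} = (2³/6)·n^{-1.5} → 0, so by Markov's inequality G has no triangles w.h.p.

E[X] ≈ 0.000726; in regime p = Θ(1/n^{3/2}) E[X] tends to 0 (below the triangle threshold p ~ 1/n).


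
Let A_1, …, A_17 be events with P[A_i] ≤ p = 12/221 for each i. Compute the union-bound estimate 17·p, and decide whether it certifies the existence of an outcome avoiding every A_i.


Union bound: P[∪_{i=1}^{17} A_i] ≤ Σ_i P[A_i] ≤ 17·p = 17·(12/221) = 12/13.
Numerically: 12/13 ≈ 0.9231.
Is 12/13 < 1? YES.
Since P[∪ A_i] ≤ 12/13 < 1, the complement has P[∩ A_i^c] ≥ 1 − 12/13 = 1/13 > 0, so some outcome avoids every A_i.

17·p = 12/13 ≈ 0.9231; existence CERTIFIED by the union bound.


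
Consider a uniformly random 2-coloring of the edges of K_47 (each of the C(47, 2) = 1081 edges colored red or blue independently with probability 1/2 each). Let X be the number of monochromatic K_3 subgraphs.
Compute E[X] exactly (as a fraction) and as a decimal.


Let X = Σ_S X_S over the C(47, 3) = 16215 subsets S of size 3, where X_S = 1 if the K_3 on S is monochromatic.
For a fixed S, the K_3 on S has C(3, 2) = 3 edges. P[all 3 edges red] = (1/2)^3, and likewise for blue, so P[monochromatic] = 2·(1/2)^3 = 2^{1 − 3} = 1/4.
By linearity: E[X] = C(47, 3) · 2^{1 − 3} = 16215 · 1/4 = 16215/4.
Numerically: E[X] ≈ 4053.75000.

E[X] = C(47,3)·2^(1−C(3,2)) = 16215/4 ≈ 4053.75000.


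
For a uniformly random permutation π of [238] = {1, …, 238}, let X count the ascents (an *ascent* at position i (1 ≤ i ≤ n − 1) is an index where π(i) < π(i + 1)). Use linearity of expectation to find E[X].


Write X = Σ X_I over i = 1, …, 237, with X_I the indicator of one ascent.
There are 237 indicators.
For each fixed i, the pair (π(i), π(i+1)) is a uniformly random ordered pair of distinct values from {1, …, 238}; by symmetry P[π(i) < π(i+1)] = 1/2.
By linearity: E[X] = 237 · (1/2) = (238 − 1) · (1/2) = 237/2 ≈ 118.500000.

E[X] = 237/2 = 118.500000.


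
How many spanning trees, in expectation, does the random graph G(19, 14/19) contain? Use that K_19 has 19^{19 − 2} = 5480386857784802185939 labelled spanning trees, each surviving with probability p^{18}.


K_19 has 19^{19 − 2} = 5480386857784802185939 labelled spanning trees.
For each such spanning tree H, let X_H = 1 if all 18 edges of H are present in G. Then P[X_H = 1] = p^{18} = (14/19)^{18} = 426878854210636742656/104127350297911241532841.
By linearity: E[X] = Σ_H E[X_H] = 5480386857784802185939 · p^{18} = 5480386857784802185939 · 426878854210636742656/104127350297911241532841 = 426878854210636742656/19.
Numerically: E[X] ≈ 2.2467e+19.

E[X] = 5480386857784802185939 · (14/19)^{18} = 426878854210636742656/19 ≈ 2.2467e+19.


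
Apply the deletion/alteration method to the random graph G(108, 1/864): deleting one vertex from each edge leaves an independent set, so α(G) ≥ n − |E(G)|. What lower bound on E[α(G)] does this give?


E[|E(G)|] = C(108, 2)·p = 5778 · (1/864) = 107/16.
E[α(G)] ≥ n − E[|E(G)|] = 108 − 107/16 = 1621/16.
Numerically: ≈ 101.3125.
(This is only a lower bound; the true E[α(G)] may be larger.)

E[α(G)] ≥ 1621/16 ≈ 101.3125.


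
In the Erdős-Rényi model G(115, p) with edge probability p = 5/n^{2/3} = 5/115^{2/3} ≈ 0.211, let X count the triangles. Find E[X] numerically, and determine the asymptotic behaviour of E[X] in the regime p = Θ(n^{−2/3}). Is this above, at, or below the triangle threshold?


Number of potential triangles: C(115, 3) = 246905.
Each occurs with probability p³ ≈ (0.211)³ ≈ 9.45180e-03.
By linearity: E[X] = C(115, 3)·p³ ≈ 246905 · 9.45180e-03 ≈ 2333.696.
Since α = 2/3 < 1, p = c/n^{2/3} ≫ 1/n is above the triangle threshold p ~ 1/n. Asymptotically E[X] ~ (c³/6)·n^{3(1−α)} = (5³/6)·n^{1} → ∞; triangles are abundant w.h.p.

E[X] ≈ 2333.696; in regime p = Θ(1/n^{2/3}) E[X] diverges (above the triangle threshold p ~ 1/n).


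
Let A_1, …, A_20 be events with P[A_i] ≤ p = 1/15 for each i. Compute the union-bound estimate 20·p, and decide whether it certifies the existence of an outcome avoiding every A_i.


Union bound: P[∪_{i=1}^{20} A_i] ≤ Σ_i P[A_i] ≤ 20·p = 20·(1/15) = 4/3.
Numerically: 4/3 ≈ 1.3333333.
Is 4/3 < 1? NO.
Since the bound 4/3 is ≥ 1, the union bound is uninformative here; it does NOT by itself certify existence.

20·p = 4/3 ≈ 1.3333333; existence NOT certified by the union bound.


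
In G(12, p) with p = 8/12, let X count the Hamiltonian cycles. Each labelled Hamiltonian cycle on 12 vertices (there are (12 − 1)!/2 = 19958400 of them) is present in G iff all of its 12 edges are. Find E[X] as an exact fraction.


K_12 has (12 − 1)!/2 = 19958400 labelled Hamiltonian cycles.
For each such Hamiltonian cycle H, let X_H = 1 if all 12 edges of H are present in G. Then P[X_H = 1] = p^{12} = (2/3)^{12} = 4096/531441.
By linearity of expectation: E[X] = Σ_H E[X_H] = 19958400 · p^{12} = 19958400 · 4096/531441 = 1009254400/6561.
Numerically: E[X] ≈ 1.54e+05.

E[X] = 19958400 · (2/3)^{12} = 1009254400/6561 ≈ 1.54e+05.


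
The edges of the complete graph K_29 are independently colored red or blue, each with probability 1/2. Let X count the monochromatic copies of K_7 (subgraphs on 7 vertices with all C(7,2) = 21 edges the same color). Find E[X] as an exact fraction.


Let X = Σ_S X_S over the C(29, 7) = 1560780 subsets S of size 7, where X_S = 1 if the K_7 on S is monochromatic.
For a fixed S, the K_7 on S has C(7, 2) = 21 edges. P[all 21 edges red] = (1/2)^21, and likewise for blue, so P[monochromatic] = 2·(1/2)^21 = 2^{1 − 21} = 1/1048576.
Summing: E[X] = C(29, 7) · 2^{1 − 21} = 1560780 · 1/1048576 = 390195/262144.
Numerically: E[X] ≈ 1.48848.

E[X] = C(29,7)·2^(1−C(7,2)) = 390195/262144 ≈ 1.48848.


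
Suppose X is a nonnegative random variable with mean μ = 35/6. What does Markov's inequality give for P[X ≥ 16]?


μ = E[X] = 35/6, a = 16.
Markov: P[X ≥ 16] ≤ μ/a = (35/6)/16 = 35/96.
Numerically: ≈ 0.36458.
(Since a = 16 > μ = 5.83333, the bound 35/96 is < 1 and informative.)

P[X ≥ 16] ≤ 35/96 ≈ 0.36458.


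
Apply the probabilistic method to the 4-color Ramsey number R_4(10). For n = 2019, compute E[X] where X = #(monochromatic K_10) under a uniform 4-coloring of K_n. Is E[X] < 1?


E[X] = C(2019, 10) · 4^{1 − 45} = 303322949179835278009229628 · 4^{−44} = 303322949179835278009229628/309485009821345068724781056.
As a reduced fraction: E[X] = 75830737294958819502307407/77371252455336267181195264 ≈ 0.9800893.
Is E[X] < 1? YES.
Since E[X] < 1, there exists a 4-coloring of K_{2019} with no monochromatic K_10; hence R_4(10) > 2019.

E[X] = 75830737294958819502307407/77371252455336267181195264 ≈ 0.9800893; E[X] < 1, so R_4(10) > 2019.


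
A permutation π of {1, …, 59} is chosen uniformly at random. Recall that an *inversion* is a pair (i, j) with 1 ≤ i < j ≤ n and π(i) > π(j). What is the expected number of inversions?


Write X = Σ X_I over the C(59, 2) = 1711 pairs i < j, with X_I the indicator of one inversion.
There are 1711 indicators.
For each fixed pair i < j, the values π(i) and π(j) are two distinct elements of {1, …, 59} in uniformly random order; by symmetry P[π(i) > π(j)] = 1/2.
By linearity: E[X] = 1711 · (1/2) = C(59, 2) · (1/2) = 1711/2 = 1711/2 ≈ 855.5000.

E[X] = 1711/2 = 855.5000.


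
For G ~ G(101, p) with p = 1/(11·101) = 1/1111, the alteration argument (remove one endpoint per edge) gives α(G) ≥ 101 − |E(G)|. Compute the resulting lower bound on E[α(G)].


E[|E(G)|] = C(101, 2)·p = 5050 · (1/1111) = 50/11.
E[α(G)] ≥ n − E[|E(G)|] = 101 − 50/11 = 1061/11.
Numerically: ≈ 96.455.
(This is only a lower bound; the true E[α(G)] may be larger.)

E[α(G)] ≥ 1061/11 ≈ 96.455.


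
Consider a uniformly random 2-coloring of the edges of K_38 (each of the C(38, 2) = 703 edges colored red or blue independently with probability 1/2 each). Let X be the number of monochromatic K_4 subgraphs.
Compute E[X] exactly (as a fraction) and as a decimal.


Let X = Σ_S X_S over the C(38, 4) = 73815 subsets S of size 4, where X_S = 1 if the K_4 on S is monochromatic.
For a fixed S, the K_4 on S has C(4, 2) = 6 edges. P[all 6 edges red] = (1/2)^6, and likewise for blue, so P[monochromatic] = 2·(1/2)^6 = 2^{1 − 6} = 1/32.
By linearity of expectation: E[X] = C(38, 4) · 2^{1 − 6} = 73815 · 1/32 = 73815/32.
Numerically: E[X] ≈ 2306.718750.

E[X] = C(38,4)·2^(1−C(4,2)) = 73815/32 ≈ 2306.718750.


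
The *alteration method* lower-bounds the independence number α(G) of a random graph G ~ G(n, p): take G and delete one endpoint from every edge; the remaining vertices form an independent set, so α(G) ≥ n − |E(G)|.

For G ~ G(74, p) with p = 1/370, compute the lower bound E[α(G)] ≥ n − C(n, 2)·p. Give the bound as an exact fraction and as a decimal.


E[|E(G)|] = C(74, 2)·p = 2701 · (1/370) = 73/10.
E[α(G)] ≥ n − E[|E(G)|] = 74 − 73/10 = 667/10.
Numerically: ≈ 66.700.
(This is only a lower bound; the true E[α(G)] may be larger.)

E[α(G)] ≥ 667/10 ≈ 66.700.


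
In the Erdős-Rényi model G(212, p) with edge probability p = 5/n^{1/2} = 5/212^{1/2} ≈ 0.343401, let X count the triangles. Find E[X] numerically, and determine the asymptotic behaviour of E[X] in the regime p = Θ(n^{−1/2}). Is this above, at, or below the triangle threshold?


Number of potential triangles: C(212, 3) = 1565620.
Each occurs with probability p³ ≈ (0.343401)³ ≈ 4.04954493e-02.
By linearity: E[X] = C(212, 3)·p³ ≈ 1565620 · 4.04954493e-02 ≈ 63400.485298.
Since α = 1/2 < 1, p = c/n^{1/2} ≫ 1/n is above the triangle threshold p ~ 1/n. Asymptotically E[X] ~ (c³/6)·n^{3(1−α)} = (5³/6)·n^{1.5} → ∞; triangles are abundant w.h.p.

E[X] ≈ 63400.485298; in regime p = Θ(1/n^{1/2}) E[X] diverges (above the triangle threshold p ~ 1/n).


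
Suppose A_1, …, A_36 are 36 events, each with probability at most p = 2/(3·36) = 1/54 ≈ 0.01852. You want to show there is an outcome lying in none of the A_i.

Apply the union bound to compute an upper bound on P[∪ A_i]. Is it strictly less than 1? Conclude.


Union bound: P[∪_{i=1}^{36} A_i] ≤ Σ_i P[A_i] ≤ 36·p = 36·(1/54) = 2/3.
Numerically: 2/3 ≈ 0.66667.
Is 2/3 < 1? YES.
Since P[∪ A_i] ≤ 2/3 < 1, the complement has P[∩ A_i^c] ≥ 1 − 2/3 = 1/3 > 0, so some outcome avoids every A_i.

36·p = 2/3 ≈ 0.66667; existence CERTIFIED by the union bound.


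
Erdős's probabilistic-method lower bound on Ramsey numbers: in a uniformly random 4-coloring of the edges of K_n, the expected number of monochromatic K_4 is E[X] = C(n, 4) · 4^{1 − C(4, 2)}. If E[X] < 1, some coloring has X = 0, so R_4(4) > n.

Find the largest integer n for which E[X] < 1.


We need C(n, 4) · 4^{1 − 6} < 1, i.e. C(n, 4) < 4^{6 − 1} = 1024.
Check values of n near the boundary:
  n = 13: C(13, 4) = 715; 715 < 1024? YES
  n = 14: C(14, 4) = 1001; 1001 < 1024? YES
  n = 15: C(15, 4) = 1365; 1365 < 1024? NO
The largest n with C(n, 4) < 1024 is n = 14 (where E[X] = 1001/1024 ≈ 0.97754). Hence R_4(4) > 14, i.e. R_4(4) ≥ 15.

Largest n = 14; hence R_4(4) > 14.


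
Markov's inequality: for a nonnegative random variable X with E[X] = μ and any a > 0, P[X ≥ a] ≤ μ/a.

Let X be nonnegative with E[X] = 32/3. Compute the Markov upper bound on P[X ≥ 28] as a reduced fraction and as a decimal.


μ = E[X] = 32/3, a = 28.
Markov: P[X ≥ 28] ≤ μ/a = (32/3)/28 = 8/21.
Numerically: ≈ 0.381.
(Since a = 28 > μ = 10.667, the bound 8/21 is < 1 and informative.)

P[X ≥ 28] ≤ 8/21 ≈ 0.381.


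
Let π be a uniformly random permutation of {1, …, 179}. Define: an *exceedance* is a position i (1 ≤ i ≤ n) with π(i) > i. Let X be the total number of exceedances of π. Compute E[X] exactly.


Write X = Σ_{i=1}^{179} X_i, where X_i = 1_{π(i) > i}.
For each fixed i, π(i) is uniform over {1, …, 179} (marginal of a uniform permutation), so P[π(i) > i] = (n − i)/n. Summing: Σ_{i=1}^{179} (n − i)/n = (0 + 1 + … + 178)/179 = 179(179 − 1)/(2·179) = (179 − 1)/2.
Hence E[X] = Σ_{i=1}^{179} (179 − i)/179 = 89 ≈ 89.000.

E[X] = 89 = 89.000.


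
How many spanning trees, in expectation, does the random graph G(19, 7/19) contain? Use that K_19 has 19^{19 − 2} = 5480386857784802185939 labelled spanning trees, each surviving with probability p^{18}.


K_19 has 19^{19 − 2} = 5480386857784802185939 labelled spanning trees.
For each such spanning tree H, let X_H = 1 if all 18 edges of H are present in G. Then P[X_H = 1] = p^{18} = (7/19)^{18} = 1628413597910449/104127350297911241532841.
Summing the indicators: E[X] = Σ_H E[X_H] = 5480386857784802185939 · p^{18} = 5480386857784802185939 · 1628413597910449/104127350297911241532841 = 1628413597910449/19.
Numerically: E[X] ≈ 8.5706e+13.

E[X] = 5480386857784802185939 · (7/19)^{18} = 1628413597910449/19 ≈ 8.5706e+13.


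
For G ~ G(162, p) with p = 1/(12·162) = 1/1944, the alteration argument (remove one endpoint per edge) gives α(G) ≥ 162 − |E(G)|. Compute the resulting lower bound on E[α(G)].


E[|E(G)|] = C(162, 2)·p = 13041 · (1/1944) = 161/24.
E[α(G)] ≥ n − E[|E(G)|] = 162 − 161/24 = 3727/24.
Numerically: ≈ 155.2917.
(This is only a lower bound; the true E[α(G)] may be larger.)

E[α(G)] ≥ 3727/24 ≈ 155.2917.


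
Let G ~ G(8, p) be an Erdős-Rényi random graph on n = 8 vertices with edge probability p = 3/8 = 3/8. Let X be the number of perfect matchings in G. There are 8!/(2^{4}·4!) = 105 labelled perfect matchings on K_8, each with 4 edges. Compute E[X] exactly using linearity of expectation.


K_8 has 8!/(2^{4}·4!) = 105 labelled perfect matchings.
For each such perfect matching H, let X_H = 1 if all 4 edges of H are present in G. Then P[X_H = 1] = p^{4} = (3/8)^{4} = 81/4096.
By linearity of expectation: E[X] = Σ_H E[X_H] = 105 · p^{4} = 105 · 81/4096 = 8505/4096.
Numerically: E[X] ≈ 2.076.

E[X] = 105 · (3/8)^{4} = 8505/4096 ≈ 2.076.


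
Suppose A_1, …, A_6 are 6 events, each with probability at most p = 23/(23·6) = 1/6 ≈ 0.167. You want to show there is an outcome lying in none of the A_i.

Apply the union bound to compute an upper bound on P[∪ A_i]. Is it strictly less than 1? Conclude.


Union bound: P[∪_{i=1}^{6} A_i] ≤ Σ_i P[A_i] ≤ 6·p = 6·(1/6) = 1.
Numerically: 1 ≈ 1.000.
Is 1 < 1? NO.
Since the bound 1 is ≥ 1, the union bound is uninformative here; it does NOT by itself certify existence.

6·p = 1 ≈ 1.000; existence NOT certified by the union bound.


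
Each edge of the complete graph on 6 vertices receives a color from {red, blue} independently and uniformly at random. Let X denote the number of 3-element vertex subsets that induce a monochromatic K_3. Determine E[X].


Let X = Σ_S X_S over the C(6, 3) = 20 subsets S of size 3, where X_S = 1 if the K_3 on S is monochromatic.
For a fixed S, the K_3 on S has C(3, 2) = 3 edges. P[all 3 edges red] = (1/2)^3, and likewise for blue, so P[monochromatic] = 2·(1/2)^3 = 2^{1 − 3} = 1/4.
By linearity: E[X] = C(6, 3) · 2^{1 − 3} = 20 · 1/4 = 5.
Numerically: E[X] ≈ 5.000000.

E[X] = C(6,3)·2^(1−C(3,2)) = 5 ≈ 5.000000.


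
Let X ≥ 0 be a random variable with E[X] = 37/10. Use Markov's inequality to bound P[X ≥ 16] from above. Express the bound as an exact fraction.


μ = E[X] = 37/10, a = 16.
Markov: P[X ≥ 16] ≤ μ/a = (37/10)/16 = 37/160.
Numerically: ≈ 0.231250.
(Since a = 16 > μ = 3.700000, the bound 37/160 is < 1 and informative.)

P[X ≥ 16] ≤ 37/160 ≈ 0.231250.


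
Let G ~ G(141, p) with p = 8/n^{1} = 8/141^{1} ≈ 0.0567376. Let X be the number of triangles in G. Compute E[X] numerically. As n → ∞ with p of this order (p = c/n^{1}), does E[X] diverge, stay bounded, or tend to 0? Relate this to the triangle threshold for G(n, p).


Number of potential triangles: C(141, 3) = 457310.
Each occurs with probability p³ ≈ (0.0567376)³ ≈ 1.82647034e-04.
By linearity: E[X] = C(141, 3)·p³ ≈ 457310 · 1.82647034e-04 ≈ 83.526315.
Here α = 1, so p = 8/n is exactly at the triangle threshold p ~ 1/n. Asymptotically E[X] → c³/6 = 8³/6 = 256/3 ≈ 85.333333, a bounded constant. In this regime the triangle count is asymptotically Poisson(c³/6).

E[X] ≈ 83.526315; in regime p = Θ(1/n^{1}) E[X] stays bounded (at the triangle threshold p ~ 1/n).


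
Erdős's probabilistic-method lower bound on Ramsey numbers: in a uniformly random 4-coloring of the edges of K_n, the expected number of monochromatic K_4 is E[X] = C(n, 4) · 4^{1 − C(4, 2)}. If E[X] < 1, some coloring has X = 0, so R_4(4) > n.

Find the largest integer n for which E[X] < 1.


We need C(n, 4) · 4^{1 − 6} < 1, i.e. C(n, 4) < 4^{6 − 1} = 1024.
Check values of n near the boundary:
  n = 11: C(11, 4) = 330; 330 < 1024? YES
  n = 12: C(12, 4) = 495; 495 < 1024? YES
  n = 13: C(13, 4) = 715; 715 < 1024? YES
  n = 14: C(14, 4) = 1001; 1001 < 1024? YES
  n = 15: C(15, 4) = 1365; 1365 < 1024? NO
  n = 16: C(16, 4) = 1820; 1820 < 1024? NO
The largest n with C(n, 4) < 1024 is n = 14 (where E[X] = 1001/1024 ≈ 0.9775). Hence R_4(4) > 14, i.e. R_4(4) ≥ 15.

Largest n = 14; hence R_4(4) > 14.


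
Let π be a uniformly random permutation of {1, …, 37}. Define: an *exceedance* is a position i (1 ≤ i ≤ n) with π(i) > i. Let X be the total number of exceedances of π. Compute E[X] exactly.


Write X = Σ_{i=1}^{37} X_i, where X_i = 1_{π(i) > i}.
For each fixed i, π(i) is uniform over {1, …, 37} (marginal of a uniform permutation), so P[π(i) > i] = (n − i)/n. Summing: Σ_{i=1}^{37} (n − i)/n = (0 + 1 + … + 36)/37 = 37(37 − 1)/(2·37) = (37 − 1)/2.
Hence E[X] = Σ_{i=1}^{37} (37 − i)/37 = 18 ≈ 18.000.

E[X] = 18 = 18.000.


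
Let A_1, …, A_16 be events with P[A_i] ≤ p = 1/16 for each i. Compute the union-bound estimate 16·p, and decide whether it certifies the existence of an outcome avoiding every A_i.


Union bound: P[∪_{i=1}^{16} A_i] ≤ Σ_i P[A_i] ≤ 16·p = 16·(1/16) = 1.
Numerically: 1 ≈ 1.0000000.
Is 1 < 1? NO.
Since the bound 1 is ≥ 1, the union bound is uninformative here; it does NOT by itself certify existence.

16·p = 1 ≈ 1.0000000; existence NOT certified by the union bound.


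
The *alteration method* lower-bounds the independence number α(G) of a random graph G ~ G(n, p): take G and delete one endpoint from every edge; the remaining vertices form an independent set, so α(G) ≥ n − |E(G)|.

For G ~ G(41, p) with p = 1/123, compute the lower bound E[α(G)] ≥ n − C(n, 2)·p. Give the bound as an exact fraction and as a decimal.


E[|E(G)|] = C(41, 2)·p = 820 · (1/123) = 20/3.
E[α(G)] ≥ n − E[|E(G)|] = 41 − 20/3 = 103/3.
Numerically: ≈ 34.33333.
(This is only a lower bound; the true E[α(G)] may be larger.)

E[α(G)] ≥ 103/3 ≈ 34.33333.


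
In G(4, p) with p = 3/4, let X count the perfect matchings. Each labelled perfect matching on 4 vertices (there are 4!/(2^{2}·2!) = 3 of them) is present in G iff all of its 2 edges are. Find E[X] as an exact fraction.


K_4 has 4!/(2^{2}·2!) = 3 labelled perfect matchings.
For each such perfect matching H, let X_H = 1 if all 2 edges of H are present in G. Then P[X_H = 1] = p^{2} = (3/4)^{2} = 9/16.
By linearity of expectation: E[X] = Σ_H E[X_H] = 3 · p^{2} = 3 · 9/16 = 27/16.
Numerically: E[X] ≈ 1.688.

E[X] = 3 · (3/4)^{2} = 27/16 ≈ 1.688.
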